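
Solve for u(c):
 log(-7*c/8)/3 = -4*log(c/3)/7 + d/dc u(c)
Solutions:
 u(c) = C1 + 19*c*log(c)/21 + c*(-log(6) - 19/21 + 3*log(3)/7 + log(7)/3 + I*pi/3)


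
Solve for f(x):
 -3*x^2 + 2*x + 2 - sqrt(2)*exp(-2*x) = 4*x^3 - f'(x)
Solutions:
 f(x) = C1 + x^4 + x^3 - x^2 - 2*x - sqrt(2)*exp(-2*x)/2


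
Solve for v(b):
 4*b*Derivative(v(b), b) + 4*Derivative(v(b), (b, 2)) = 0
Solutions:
 v(b) = C1 + C2*erf(sqrt(2)*b/2)


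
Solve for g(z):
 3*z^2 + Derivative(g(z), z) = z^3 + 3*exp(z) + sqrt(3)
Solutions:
 g(z) = C1 + z^4/4 - z^3 + sqrt(3)*z + 3*exp(z)


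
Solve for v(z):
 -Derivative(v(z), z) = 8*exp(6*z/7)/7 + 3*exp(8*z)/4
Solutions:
 v(z) = C1 - 4*exp(6*z/7)/3 - 3*exp(8*z)/32


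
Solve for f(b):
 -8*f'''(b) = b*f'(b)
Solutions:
 f(b) = C1 + Integral(C2*airyai(-b/2) + C3*airybi(-b/2), b)


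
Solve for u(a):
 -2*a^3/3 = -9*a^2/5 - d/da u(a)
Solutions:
 u(a) = C1 + a^4/6 - 3*a^3/5


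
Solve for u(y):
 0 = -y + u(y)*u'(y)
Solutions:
 u(y) = -sqrt(C1 + y^2)
 u(y) = sqrt(C1 + y^2)


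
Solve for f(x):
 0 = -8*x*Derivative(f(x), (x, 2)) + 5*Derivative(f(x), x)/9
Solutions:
 f(x) = C1 + C2*x^(77/72)


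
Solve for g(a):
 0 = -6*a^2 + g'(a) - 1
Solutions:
 g(a) = C1 + 2*a^3 + a


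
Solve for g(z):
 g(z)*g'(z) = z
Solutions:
 g(z) = -sqrt(C1 + z^2)
 g(z) = sqrt(C1 + z^2)


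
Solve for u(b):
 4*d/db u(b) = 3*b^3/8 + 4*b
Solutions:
 u(b) = C1 + 3*b^4/128 + b^2/2


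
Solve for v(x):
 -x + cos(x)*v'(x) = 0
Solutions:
 v(x) = C1 + Integral(x/cos(x), x)


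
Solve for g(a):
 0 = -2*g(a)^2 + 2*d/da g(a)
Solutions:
 g(a) = -1/(C1 + a)


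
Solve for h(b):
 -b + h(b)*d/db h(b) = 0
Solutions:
 h(b) = -sqrt(C1 + b^2)
 h(b) = sqrt(C1 + b^2)


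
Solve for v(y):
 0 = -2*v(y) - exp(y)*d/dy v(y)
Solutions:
 v(y) = C1*exp(2*exp(-y))


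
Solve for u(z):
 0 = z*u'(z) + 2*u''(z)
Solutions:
 u(z) = C1 + C2*erf(z/2)


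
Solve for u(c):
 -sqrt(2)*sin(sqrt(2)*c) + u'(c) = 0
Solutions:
 u(c) = C1 - cos(sqrt(2)*c)


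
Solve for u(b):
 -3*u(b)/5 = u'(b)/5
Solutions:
 u(b) = C1*exp(-3*b)


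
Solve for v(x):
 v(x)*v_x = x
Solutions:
 v(x) = -sqrt(C1 + x^2)
 v(x) = sqrt(C1 + x^2)


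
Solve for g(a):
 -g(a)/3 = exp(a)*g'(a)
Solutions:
 g(a) = C1*exp(exp(-a)/3)


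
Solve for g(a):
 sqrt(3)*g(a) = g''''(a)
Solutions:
 g(a) = C1*exp(-3^(1/8)*a) + C2*exp(3^(1/8)*a) + C3*sin(3^(1/8)*a) + C4*cos(3^(1/8)*a)


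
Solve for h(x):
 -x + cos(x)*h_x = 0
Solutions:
 h(x) = C1 + Integral(x/cos(x), x)


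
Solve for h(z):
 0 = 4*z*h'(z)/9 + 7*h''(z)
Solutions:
 h(z) = C1 + C2*erf(sqrt(14)*z/21)


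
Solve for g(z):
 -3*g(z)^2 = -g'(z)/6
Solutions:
 g(z) = -1/(C1 + 18*z)


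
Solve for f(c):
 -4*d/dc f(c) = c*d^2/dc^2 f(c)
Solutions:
 f(c) = C1 + C2/c^3


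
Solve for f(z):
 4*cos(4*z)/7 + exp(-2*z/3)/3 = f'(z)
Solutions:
 f(z) = C1 + sin(4*z)/7 - exp(-2*z/3)/2


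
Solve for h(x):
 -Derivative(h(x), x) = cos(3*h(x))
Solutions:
 h(x) = -asin((C1 + exp(6*x))/(C1 - exp(6*x)))/3 + pi/3
 h(x) = asin((C1 + exp(6*x))/(C1 - exp(6*x)))/3


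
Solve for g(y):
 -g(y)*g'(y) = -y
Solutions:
 g(y) = -sqrt(C1 + y^2)
 g(y) = sqrt(C1 + y^2)


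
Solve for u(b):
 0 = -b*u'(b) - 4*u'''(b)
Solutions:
 u(b) = C1 + Integral(C2*airyai(-2^(1/3)*b/2) + C3*airybi(-2^(1/3)*b/2), b)


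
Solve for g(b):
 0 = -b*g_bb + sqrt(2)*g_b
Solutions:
 g(b) = C1 + C2*b^(1 + sqrt(2))


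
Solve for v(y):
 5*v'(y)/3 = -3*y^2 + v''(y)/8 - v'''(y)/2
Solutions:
 v(y) = C1 - 3*y^3/5 - 27*y^2/200 + 4239*y/4000 + (C2*sin(7*sqrt(39)*y/24) + C3*cos(7*sqrt(39)*y/24))*exp(y/8)


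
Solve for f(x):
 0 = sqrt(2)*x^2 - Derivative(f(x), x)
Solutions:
 f(x) = C1 + sqrt(2)*x^3/3


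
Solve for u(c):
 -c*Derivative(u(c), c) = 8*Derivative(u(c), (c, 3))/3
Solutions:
 u(c) = C1 + Integral(C2*airyai(-3^(1/3)*c/2) + C3*airybi(-3^(1/3)*c/2), c)


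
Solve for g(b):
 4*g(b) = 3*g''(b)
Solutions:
 g(b) = C1*exp(-2*sqrt(3)*b/3) + C2*exp(2*sqrt(3)*b/3)


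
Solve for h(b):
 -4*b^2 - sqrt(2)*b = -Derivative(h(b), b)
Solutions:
 h(b) = C1 + 4*b^3/3 + sqrt(2)*b^2/2


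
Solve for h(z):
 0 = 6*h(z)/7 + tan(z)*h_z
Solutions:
 h(z) = C1/sin(z)^(6/7)


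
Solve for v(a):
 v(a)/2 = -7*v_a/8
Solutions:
 v(a) = C1*exp(-4*a/7)


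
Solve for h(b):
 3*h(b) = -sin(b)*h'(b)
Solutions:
 h(b) = C1*(cos(b) + 1)^(3/2)/(cos(b) - 1)^(3/2)


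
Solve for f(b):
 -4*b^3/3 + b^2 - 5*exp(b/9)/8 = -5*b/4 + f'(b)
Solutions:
 f(b) = C1 - b^4/3 + b^3/3 + 5*b^2/8 - 45*exp(b/9)/8


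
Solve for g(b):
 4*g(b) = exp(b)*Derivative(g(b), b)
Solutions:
 g(b) = C1*exp(-4*exp(-b))


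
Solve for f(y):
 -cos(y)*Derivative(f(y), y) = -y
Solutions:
 f(y) = C1 + Integral(y/cos(y), y)


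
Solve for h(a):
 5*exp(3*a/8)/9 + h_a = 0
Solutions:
 h(a) = C1 - 40*exp(3*a/8)/27


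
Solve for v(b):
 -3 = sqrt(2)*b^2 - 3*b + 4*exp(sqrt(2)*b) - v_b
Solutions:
 v(b) = C1 + sqrt(2)*b^3/3 - 3*b^2/2 + 3*b + 2*sqrt(2)*exp(sqrt(2)*b)


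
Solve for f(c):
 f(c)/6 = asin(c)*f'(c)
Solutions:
 f(c) = C1*exp(Integral(1/asin(c), c)/6)


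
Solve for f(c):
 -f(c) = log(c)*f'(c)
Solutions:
 f(c) = C1*exp(-li(c))


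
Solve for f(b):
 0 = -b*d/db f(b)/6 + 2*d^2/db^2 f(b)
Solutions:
 f(b) = C1 + C2*erfi(sqrt(6)*b/12)


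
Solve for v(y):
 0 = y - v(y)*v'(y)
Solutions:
 v(y) = -sqrt(C1 + y^2)
 v(y) = sqrt(C1 + y^2)


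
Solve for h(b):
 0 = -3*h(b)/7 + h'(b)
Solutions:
 h(b) = C1*exp(3*b/7)


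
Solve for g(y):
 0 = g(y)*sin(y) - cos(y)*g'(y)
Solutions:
 g(y) = C1/cos(y)


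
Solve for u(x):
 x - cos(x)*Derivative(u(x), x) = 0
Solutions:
 u(x) = C1 + Integral(x/cos(x), x)


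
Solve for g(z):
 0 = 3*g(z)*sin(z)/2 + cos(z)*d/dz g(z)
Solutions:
 g(z) = C1*cos(z)^(3/2)


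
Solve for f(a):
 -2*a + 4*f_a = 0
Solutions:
 f(a) = C1 + a^2/4


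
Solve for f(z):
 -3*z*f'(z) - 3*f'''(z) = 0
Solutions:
 f(z) = C1 + Integral(C2*airyai(-z) + C3*airybi(-z), z)


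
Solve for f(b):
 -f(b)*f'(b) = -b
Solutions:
 f(b) = -sqrt(C1 + b^2)
 f(b) = sqrt(C1 + b^2)


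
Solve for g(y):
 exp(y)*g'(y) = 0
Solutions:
 g(y) = C1


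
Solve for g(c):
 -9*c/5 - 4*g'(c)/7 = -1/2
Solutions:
 g(c) = C1 - 63*c^2/40 + 7*c/8


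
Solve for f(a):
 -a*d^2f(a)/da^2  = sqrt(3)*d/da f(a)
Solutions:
 f(a) = C1 + C2*a^(1 - sqrt(3))


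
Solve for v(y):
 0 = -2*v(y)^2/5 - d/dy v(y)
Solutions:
 v(y) = 5/(C1 + 2*y)


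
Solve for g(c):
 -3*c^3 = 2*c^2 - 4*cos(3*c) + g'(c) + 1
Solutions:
 g(c) = C1 - 3*c^4/4 - 2*c^3/3 - c + 4*sin(3*c)/3


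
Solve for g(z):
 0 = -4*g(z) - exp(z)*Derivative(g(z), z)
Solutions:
 g(z) = C1*exp(4*exp(-z))


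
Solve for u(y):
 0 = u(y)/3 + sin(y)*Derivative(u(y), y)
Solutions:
 u(y) = C1*(cos(y) + 1)^(1/6)/(cos(y) - 1)^(1/6)


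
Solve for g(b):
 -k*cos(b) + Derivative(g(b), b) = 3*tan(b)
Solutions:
 g(b) = C1 + k*sin(b) - 3*log(cos(b))


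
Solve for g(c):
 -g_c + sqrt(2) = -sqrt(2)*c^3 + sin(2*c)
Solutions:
 g(c) = C1 + sqrt(2)*c^4/4 + sqrt(2)*c + cos(2*c)/2


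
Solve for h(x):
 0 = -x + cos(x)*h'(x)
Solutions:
 h(x) = C1 + Integral(x/cos(x), x)


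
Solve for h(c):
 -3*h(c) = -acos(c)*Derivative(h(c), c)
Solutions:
 h(c) = C1*exp(3*Integral(1/acos(c), c))


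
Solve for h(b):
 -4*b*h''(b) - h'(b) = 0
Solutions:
 h(b) = C1 + C2*b^(3/4)


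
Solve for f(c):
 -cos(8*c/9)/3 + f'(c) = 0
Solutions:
 f(c) = C1 + 3*sin(8*c/9)/8


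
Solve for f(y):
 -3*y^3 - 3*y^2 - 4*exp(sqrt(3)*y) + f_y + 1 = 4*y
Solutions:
 f(y) = C1 + 3*y^4/4 + y^3 + 2*y^2 - y + 4*sqrt(3)*exp(sqrt(3)*y)/3


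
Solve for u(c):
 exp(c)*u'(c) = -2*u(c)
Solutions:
 u(c) = C1*exp(2*exp(-c))


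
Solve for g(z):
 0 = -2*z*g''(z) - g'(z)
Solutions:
 g(z) = C1 + C2*sqrt(z)


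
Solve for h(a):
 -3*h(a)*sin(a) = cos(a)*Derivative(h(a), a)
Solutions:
 h(a) = C1*cos(a)^3


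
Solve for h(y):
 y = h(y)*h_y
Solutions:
 h(y) = -sqrt(C1 + y^2)
 h(y) = sqrt(C1 + y^2)


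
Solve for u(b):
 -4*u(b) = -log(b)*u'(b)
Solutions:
 u(b) = C1*exp(4*li(b))


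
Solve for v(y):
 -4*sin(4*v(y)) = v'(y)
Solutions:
 v(y) = -acos((-C1 - exp(32*y))/(C1 - exp(32*y)))/4 + pi/2
 v(y) = acos((-C1 - exp(32*y))/(C1 - exp(32*y)))/4


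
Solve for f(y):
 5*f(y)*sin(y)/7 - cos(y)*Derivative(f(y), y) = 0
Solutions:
 f(y) = C1/cos(y)^(5/7)


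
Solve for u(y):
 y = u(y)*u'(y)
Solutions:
 u(y) = -sqrt(C1 + y^2)
 u(y) = sqrt(C1 + y^2)


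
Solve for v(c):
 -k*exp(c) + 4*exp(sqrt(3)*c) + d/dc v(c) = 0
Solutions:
 v(c) = C1 + k*exp(c) - 4*sqrt(3)*exp(sqrt(3)*c)/3


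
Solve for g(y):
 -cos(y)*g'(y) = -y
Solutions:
 g(y) = C1 + Integral(y/cos(y), y)


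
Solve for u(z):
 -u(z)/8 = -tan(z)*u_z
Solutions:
 u(z) = C1*sin(z)^(1/8)


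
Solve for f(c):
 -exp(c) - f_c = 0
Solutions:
 f(c) = C1 - exp(c)


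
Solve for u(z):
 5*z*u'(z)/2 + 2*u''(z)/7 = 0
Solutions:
 u(z) = C1 + C2*erf(sqrt(70)*z/4)


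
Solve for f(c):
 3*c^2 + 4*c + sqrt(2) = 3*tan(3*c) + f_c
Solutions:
 f(c) = C1 + c^3 + 2*c^2 + sqrt(2)*c + log(cos(3*c))


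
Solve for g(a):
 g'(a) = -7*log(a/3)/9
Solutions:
 g(a) = C1 - 7*a*log(a)/9 + 7*a/9 + 7*a*log(3)/9


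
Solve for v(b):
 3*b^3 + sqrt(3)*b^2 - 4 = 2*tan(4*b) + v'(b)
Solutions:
 v(b) = C1 + 3*b^4/4 + sqrt(3)*b^3/3 - 4*b + log(cos(4*b))/2


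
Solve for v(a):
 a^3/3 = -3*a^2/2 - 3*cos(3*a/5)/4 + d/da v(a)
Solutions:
 v(a) = C1 + a^4/12 + a^3/2 + 5*sin(3*a/5)/4


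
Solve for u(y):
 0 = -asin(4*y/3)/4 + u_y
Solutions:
 u(y) = C1 + y*asin(4*y/3)/4 + sqrt(9 - 16*y^2)/16


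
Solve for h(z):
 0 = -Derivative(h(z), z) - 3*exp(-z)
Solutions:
 h(z) = C1 + 3*exp(-z)


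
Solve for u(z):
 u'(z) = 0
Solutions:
 u(z) = C1


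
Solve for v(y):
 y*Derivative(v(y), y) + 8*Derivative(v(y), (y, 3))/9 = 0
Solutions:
 v(y) = C1 + Integral(C2*airyai(-3^(2/3)*y/2) + C3*airybi(-3^(2/3)*y/2), y)


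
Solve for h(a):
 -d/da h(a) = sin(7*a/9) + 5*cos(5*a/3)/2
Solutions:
 h(a) = C1 - 3*sin(5*a/3)/2 + 9*cos(7*a/9)/7


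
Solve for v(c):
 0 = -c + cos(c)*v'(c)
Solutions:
 v(c) = C1 + Integral(c/cos(c), c)


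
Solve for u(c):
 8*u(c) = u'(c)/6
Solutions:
 u(c) = C1*exp(48*c)


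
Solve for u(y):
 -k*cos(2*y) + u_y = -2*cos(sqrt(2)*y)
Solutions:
 u(y) = C1 + k*sin(2*y)/2 - sqrt(2)*sin(sqrt(2)*y)


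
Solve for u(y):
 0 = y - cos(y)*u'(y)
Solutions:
 u(y) = C1 + Integral(y/cos(y), y)


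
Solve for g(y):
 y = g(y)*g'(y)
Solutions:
 g(y) = -sqrt(C1 + y^2)
 g(y) = sqrt(C1 + y^2)


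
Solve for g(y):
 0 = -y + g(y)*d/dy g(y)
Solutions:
 g(y) = -sqrt(C1 + y^2)
 g(y) = sqrt(C1 + y^2)


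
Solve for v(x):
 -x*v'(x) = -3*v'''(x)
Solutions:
 v(x) = C1 + Integral(C2*airyai(3^(2/3)*x/3) + C3*airybi(3^(2/3)*x/3), x)


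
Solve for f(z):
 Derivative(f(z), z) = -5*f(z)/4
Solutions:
 f(z) = C1*exp(-5*z/4)


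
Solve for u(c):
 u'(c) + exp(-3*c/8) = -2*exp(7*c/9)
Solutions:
 u(c) = C1 - 18*exp(7*c/9)/7 + 8*exp(-3*c/8)/3


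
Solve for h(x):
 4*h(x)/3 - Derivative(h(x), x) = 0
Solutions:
 h(x) = C1*exp(4*x/3)


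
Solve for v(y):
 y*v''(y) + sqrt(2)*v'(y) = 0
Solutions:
 v(y) = C1 + C2*y^(1 - sqrt(2))


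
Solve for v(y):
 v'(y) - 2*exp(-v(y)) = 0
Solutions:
 v(y) = log(C1 + 2*y)


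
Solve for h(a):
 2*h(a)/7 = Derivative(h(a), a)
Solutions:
 h(a) = C1*exp(2*a/7)


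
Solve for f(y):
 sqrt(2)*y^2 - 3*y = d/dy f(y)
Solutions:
 f(y) = C1 + sqrt(2)*y^3/3 - 3*y^2/2


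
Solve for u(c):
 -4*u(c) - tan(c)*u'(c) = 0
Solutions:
 u(c) = C1/sin(c)^4


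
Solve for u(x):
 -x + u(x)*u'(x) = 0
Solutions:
 u(x) = -sqrt(C1 + x^2)
 u(x) = sqrt(C1 + x^2)


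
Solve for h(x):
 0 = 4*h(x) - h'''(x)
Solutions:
 h(x) = C3*exp(2^(2/3)*x) + (C1*sin(2^(2/3)*sqrt(3)*x/2) + C2*cos(2^(2/3)*sqrt(3)*x/2))*exp(-2^(2/3)*x/2)


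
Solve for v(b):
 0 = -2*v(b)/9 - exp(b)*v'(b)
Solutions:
 v(b) = C1*exp(2*exp(-b)/9)


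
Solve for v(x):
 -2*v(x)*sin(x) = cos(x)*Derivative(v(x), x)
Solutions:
 v(x) = C1*cos(x)^2


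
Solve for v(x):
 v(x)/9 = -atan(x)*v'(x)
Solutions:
 v(x) = C1*exp(-Integral(1/atan(x), x)/9)


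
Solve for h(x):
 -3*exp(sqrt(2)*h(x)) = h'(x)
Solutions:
 h(x) = sqrt(2)*(2*log(1/(C1 + 3*x)) - log(2))/4


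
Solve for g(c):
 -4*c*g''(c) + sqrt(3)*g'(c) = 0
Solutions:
 g(c) = C1 + C2*c^(sqrt(3)/4 + 1)


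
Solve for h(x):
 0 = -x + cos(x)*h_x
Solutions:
 h(x) = C1 + Integral(x/cos(x), x)


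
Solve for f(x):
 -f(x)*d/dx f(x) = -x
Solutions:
 f(x) = -sqrt(C1 + x^2)
 f(x) = sqrt(C1 + x^2)


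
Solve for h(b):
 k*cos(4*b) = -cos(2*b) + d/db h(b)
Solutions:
 h(b) = C1 + k*sin(4*b)/4 + sin(2*b)/2


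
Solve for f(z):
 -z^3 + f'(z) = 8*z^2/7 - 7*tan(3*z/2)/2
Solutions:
 f(z) = C1 + z^4/4 + 8*z^3/21 + 7*log(cos(3*z/2))/3


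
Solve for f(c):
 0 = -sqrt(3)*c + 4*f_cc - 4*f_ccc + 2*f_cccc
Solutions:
 f(c) = C1 + C2*c + sqrt(3)*c^3/24 + sqrt(3)*c^2/8 + (C3*sin(c) + C4*cos(c))*exp(c)


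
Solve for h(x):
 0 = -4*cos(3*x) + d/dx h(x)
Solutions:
 h(x) = C1 + 4*sin(3*x)/3


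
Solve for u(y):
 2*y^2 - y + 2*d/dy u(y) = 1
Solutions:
 u(y) = C1 - y^3/3 + y^2/4 + y/2


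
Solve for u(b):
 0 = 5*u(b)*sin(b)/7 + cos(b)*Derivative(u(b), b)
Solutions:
 u(b) = C1*cos(b)^(5/7)


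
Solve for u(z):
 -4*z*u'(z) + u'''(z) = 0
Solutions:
 u(z) = C1 + Integral(C2*airyai(2^(2/3)*z) + C3*airybi(2^(2/3)*z), z)


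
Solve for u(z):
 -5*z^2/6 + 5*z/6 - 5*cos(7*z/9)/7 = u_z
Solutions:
 u(z) = C1 - 5*z^3/18 + 5*z^2/12 - 45*sin(7*z/9)/49


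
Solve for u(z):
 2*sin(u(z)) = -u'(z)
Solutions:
 u(z) = -acos((-C1 - exp(4*z))/(C1 - exp(4*z))) + 2*pi
 u(z) = acos((-C1 - exp(4*z))/(C1 - exp(4*z)))


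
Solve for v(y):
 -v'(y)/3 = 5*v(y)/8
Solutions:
 v(y) = C1*exp(-15*y/8)


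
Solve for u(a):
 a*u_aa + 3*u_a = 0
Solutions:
 u(a) = C1 + C2/a^2


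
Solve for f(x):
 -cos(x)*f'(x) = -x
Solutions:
 f(x) = C1 + Integral(x/cos(x), x)


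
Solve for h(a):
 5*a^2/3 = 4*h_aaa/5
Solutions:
 h(a) = C1 + C2*a + C3*a^2 + 5*a^5/144


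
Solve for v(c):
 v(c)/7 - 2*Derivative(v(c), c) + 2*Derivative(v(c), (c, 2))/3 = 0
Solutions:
 v(c) = C1*exp(c*(21 - sqrt(399))/14) + C2*exp(c*(sqrt(399) + 21)/14)


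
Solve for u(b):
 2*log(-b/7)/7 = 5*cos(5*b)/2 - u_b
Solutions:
 u(b) = C1 - 2*b*log(-b)/7 + 2*b/7 + 2*b*log(7)/7 + sin(5*b)/2


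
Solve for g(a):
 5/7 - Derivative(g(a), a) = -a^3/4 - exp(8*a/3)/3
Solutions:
 g(a) = C1 + a^4/16 + 5*a/7 + exp(8*a/3)/8


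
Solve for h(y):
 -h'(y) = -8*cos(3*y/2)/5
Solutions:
 h(y) = C1 + 16*sin(3*y/2)/15


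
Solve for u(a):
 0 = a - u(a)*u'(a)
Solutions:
 u(a) = -sqrt(C1 + a^2)
 u(a) = sqrt(C1 + a^2)


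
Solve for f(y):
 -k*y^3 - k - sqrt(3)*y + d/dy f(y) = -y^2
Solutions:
 f(y) = C1 + k*y^4/4 + k*y - y^3/3 + sqrt(3)*y^2/2


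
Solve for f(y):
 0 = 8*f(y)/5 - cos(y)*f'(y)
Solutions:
 f(y) = C1*(sin(y) + 1)^(4/5)/(sin(y) - 1)^(4/5)


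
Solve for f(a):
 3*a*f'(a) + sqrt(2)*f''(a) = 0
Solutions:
 f(a) = C1 + C2*erf(2^(1/4)*sqrt(3)*a/2)


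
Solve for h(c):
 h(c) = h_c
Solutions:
 h(c) = C1*exp(c)


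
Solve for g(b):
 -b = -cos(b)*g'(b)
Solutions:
 g(b) = C1 + Integral(b/cos(b), b)


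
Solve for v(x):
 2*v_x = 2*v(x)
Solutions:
 v(x) = C1*exp(x)


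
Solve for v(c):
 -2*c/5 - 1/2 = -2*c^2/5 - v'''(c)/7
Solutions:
 v(c) = C1 + C2*c + C3*c^2 - 7*c^5/150 + 7*c^4/60 + 7*c^3/12


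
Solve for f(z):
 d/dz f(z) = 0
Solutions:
 f(z) = C1


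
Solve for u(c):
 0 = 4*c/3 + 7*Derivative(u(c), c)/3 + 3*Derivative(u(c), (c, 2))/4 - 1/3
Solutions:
 u(c) = C1 + C2*exp(-28*c/9) - 2*c^2/7 + 16*c/49


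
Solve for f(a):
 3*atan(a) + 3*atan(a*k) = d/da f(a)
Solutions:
 f(a) = C1 + 3*a*atan(a) + 3*Piecewise((a*atan(a*k) - log(a^2*k^2 + 1)/(2*k), Ne(k, 0)), (0, True)) - 3*log(a^2 + 1)/2


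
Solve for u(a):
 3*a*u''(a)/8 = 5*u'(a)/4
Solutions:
 u(a) = C1 + C2*a^(13/3)


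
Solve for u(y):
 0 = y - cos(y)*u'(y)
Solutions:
 u(y) = C1 + Integral(y/cos(y), y)


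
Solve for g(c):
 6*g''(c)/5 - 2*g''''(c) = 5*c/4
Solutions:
 g(c) = C1 + C2*c + C3*exp(-sqrt(15)*c/5) + C4*exp(sqrt(15)*c/5) + 25*c^3/144


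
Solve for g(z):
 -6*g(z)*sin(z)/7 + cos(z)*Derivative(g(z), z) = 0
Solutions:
 g(z) = C1/cos(z)^(6/7)


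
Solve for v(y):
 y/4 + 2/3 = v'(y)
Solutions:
 v(y) = C1 + y^2/8 + 2*y/3


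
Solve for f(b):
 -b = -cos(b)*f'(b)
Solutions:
 f(b) = C1 + Integral(b/cos(b), b)


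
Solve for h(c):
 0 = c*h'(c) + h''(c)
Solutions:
 h(c) = C1 + C2*erf(sqrt(2)*c/2)


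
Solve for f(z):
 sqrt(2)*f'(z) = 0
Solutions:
 f(z) = C1


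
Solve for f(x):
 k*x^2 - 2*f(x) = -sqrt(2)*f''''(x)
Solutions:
 f(x) = C1*exp(-2^(1/8)*x) + C2*exp(2^(1/8)*x) + C3*sin(2^(1/8)*x) + C4*cos(2^(1/8)*x) + k*x^2/2


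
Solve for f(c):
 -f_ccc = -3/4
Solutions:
 f(c) = C1 + C2*c + C3*c^2 + c^3/8


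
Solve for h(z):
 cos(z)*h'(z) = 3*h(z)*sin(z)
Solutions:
 h(z) = C1/cos(z)^3


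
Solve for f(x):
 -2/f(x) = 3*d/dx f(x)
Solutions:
 f(x) = -sqrt(C1 - 12*x)/3
 f(x) = sqrt(C1 - 12*x)/3


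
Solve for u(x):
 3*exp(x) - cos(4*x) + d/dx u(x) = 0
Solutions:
 u(x) = C1 - 3*exp(x) + sin(4*x)/4


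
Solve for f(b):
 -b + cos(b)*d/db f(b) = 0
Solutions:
 f(b) = C1 + Integral(b/cos(b), b)


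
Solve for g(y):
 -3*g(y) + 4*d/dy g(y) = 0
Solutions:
 g(y) = C1*exp(3*y/4)


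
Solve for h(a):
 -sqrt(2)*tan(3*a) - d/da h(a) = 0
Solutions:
 h(a) = C1 + sqrt(2)*log(cos(3*a))/3


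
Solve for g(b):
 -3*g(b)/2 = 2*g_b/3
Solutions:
 g(b) = C1*exp(-9*b/4)


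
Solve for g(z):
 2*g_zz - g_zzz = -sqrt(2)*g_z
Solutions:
 g(z) = C1 + C2*exp(z*(1 - sqrt(1 + sqrt(2)))) + C3*exp(z*(1 + sqrt(1 + sqrt(2))))


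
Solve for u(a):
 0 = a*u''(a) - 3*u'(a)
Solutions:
 u(a) = C1 + C2*a^4


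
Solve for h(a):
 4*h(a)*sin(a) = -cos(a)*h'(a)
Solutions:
 h(a) = C1*cos(a)^4


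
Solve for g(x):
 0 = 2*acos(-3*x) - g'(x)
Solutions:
 g(x) = C1 + 2*x*acos(-3*x) + 2*sqrt(1 - 9*x^2)/3


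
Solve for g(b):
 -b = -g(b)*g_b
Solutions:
 g(b) = -sqrt(C1 + b^2)
 g(b) = sqrt(C1 + b^2)


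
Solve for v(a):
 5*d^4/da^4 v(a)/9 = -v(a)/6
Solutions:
 v(a) = (C1*sin(5^(3/4)*6^(1/4)*a/10) + C2*cos(5^(3/4)*6^(1/4)*a/10))*exp(-5^(3/4)*6^(1/4)*a/10) + (C3*sin(5^(3/4)*6^(1/4)*a/10) + C4*cos(5^(3/4)*6^(1/4)*a/10))*exp(5^(3/4)*6^(1/4)*a/10)


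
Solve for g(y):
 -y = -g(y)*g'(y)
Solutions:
 g(y) = -sqrt(C1 + y^2)
 g(y) = sqrt(C1 + y^2)


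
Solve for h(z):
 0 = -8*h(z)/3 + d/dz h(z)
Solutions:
 h(z) = C1*exp(8*z/3)


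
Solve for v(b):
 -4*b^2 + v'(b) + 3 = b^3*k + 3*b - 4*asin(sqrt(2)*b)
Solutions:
 v(b) = C1 + b^4*k/4 + 4*b^3/3 + 3*b^2/2 - 4*b*asin(sqrt(2)*b) - 3*b - 2*sqrt(2)*sqrt(1 - 2*b^2)


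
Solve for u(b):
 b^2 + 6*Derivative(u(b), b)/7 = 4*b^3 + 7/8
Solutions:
 u(b) = C1 + 7*b^4/6 - 7*b^3/18 + 49*b/48


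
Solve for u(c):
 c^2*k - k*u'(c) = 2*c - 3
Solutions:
 u(c) = C1 + c^3/3 - c^2/k + 3*c/k


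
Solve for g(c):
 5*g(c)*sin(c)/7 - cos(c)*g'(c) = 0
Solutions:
 g(c) = C1/cos(c)^(5/7)


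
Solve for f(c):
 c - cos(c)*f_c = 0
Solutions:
 f(c) = C1 + Integral(c/cos(c), c)


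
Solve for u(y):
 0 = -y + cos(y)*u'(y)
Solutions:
 u(y) = C1 + Integral(y/cos(y), y)


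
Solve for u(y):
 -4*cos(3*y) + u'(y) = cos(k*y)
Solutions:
 u(y) = C1 + 4*sin(3*y)/3 + sin(k*y)/k


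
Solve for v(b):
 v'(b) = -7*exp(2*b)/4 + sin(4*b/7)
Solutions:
 v(b) = C1 - 7*exp(2*b)/8 - 7*cos(4*b/7)/4


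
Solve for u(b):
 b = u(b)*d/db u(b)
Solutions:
 u(b) = -sqrt(C1 + b^2)
 u(b) = sqrt(C1 + b^2)


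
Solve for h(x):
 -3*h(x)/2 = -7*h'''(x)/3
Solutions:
 h(x) = C3*exp(42^(2/3)*x/14) + (C1*sin(3*14^(2/3)*3^(1/6)*x/28) + C2*cos(3*14^(2/3)*3^(1/6)*x/28))*exp(-42^(2/3)*x/28)


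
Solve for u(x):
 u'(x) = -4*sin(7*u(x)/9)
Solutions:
 4*x + 9*log(cos(7*u(x)/9) - 1)/14 - 9*log(cos(7*u(x)/9) + 1)/14 = C1


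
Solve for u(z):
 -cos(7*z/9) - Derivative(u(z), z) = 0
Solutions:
 u(z) = C1 - 9*sin(7*z/9)/7


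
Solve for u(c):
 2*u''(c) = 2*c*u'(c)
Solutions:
 u(c) = C1 + C2*erfi(sqrt(2)*c/2)


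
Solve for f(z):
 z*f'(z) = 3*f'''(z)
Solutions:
 f(z) = C1 + Integral(C2*airyai(3^(2/3)*z/3) + C3*airybi(3^(2/3)*z/3), z)


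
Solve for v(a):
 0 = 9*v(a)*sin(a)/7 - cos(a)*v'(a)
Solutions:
 v(a) = C1/cos(a)^(9/7)


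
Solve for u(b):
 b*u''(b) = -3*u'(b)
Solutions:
 u(b) = C1 + C2/b^2


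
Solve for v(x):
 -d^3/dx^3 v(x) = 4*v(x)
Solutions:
 v(x) = C3*exp(-2^(2/3)*x) + (C1*sin(2^(2/3)*sqrt(3)*x/2) + C2*cos(2^(2/3)*sqrt(3)*x/2))*exp(2^(2/3)*x/2)


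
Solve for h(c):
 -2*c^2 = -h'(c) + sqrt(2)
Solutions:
 h(c) = C1 + 2*c^3/3 + sqrt(2)*c


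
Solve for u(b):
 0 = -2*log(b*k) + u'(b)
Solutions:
 u(b) = C1 + 2*b*log(b*k) - 2*b


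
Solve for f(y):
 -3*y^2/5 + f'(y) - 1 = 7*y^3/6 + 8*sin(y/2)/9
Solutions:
 f(y) = C1 + 7*y^4/24 + y^3/5 + y - 16*cos(y/2)/9


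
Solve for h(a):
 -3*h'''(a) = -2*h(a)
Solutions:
 h(a) = C3*exp(2^(1/3)*3^(2/3)*a/3) + (C1*sin(2^(1/3)*3^(1/6)*a/2) + C2*cos(2^(1/3)*3^(1/6)*a/2))*exp(-2^(1/3)*3^(2/3)*a/6)


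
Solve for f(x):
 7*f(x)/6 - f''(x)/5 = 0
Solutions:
 f(x) = C1*exp(-sqrt(210)*x/6) + C2*exp(sqrt(210)*x/6)


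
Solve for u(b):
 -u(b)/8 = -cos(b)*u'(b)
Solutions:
 u(b) = C1*(sin(b) + 1)^(1/16)/(sin(b) - 1)^(1/16)


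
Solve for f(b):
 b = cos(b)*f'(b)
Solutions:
 f(b) = C1 + Integral(b/cos(b), b)


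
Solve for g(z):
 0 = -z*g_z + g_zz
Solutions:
 g(z) = C1 + C2*erfi(sqrt(2)*z/2)


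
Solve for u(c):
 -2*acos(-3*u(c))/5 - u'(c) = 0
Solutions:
 Integral(1/acos(-3*_y), (_y, u(c))) = C1 - 2*c/5


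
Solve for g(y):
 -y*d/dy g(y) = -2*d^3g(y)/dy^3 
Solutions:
 g(y) = C1 + Integral(C2*airyai(2^(2/3)*y/2) + C3*airybi(2^(2/3)*y/2), y)


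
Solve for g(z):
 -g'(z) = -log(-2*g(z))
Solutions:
 -Integral(1/(log(-_y) + log(2)), (_y, g(z))) = C1 - z


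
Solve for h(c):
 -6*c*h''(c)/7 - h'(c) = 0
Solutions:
 h(c) = C1 + C2/c^(1/6)


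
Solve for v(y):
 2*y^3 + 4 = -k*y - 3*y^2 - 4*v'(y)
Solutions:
 v(y) = C1 - k*y^2/8 - y^4/8 - y^3/4 - y


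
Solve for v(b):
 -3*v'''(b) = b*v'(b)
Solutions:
 v(b) = C1 + Integral(C2*airyai(-3^(2/3)*b/3) + C3*airybi(-3^(2/3)*b/3), b)


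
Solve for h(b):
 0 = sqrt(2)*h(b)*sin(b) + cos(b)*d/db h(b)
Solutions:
 h(b) = C1*cos(b)^(sqrt(2))


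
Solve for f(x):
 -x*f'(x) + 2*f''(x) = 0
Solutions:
 f(x) = C1 + C2*erfi(x/2)


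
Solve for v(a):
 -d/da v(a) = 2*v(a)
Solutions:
 v(a) = C1*exp(-2*a)


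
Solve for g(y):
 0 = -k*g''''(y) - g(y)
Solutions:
 g(y) = C1*exp(-y*(-1/k)^(1/4)) + C2*exp(y*(-1/k)^(1/4)) + C3*exp(-I*y*(-1/k)^(1/4)) + C4*exp(I*y*(-1/k)^(1/4))


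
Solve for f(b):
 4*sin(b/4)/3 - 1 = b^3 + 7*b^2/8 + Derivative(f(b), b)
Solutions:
 f(b) = C1 - b^4/4 - 7*b^3/24 - b - 16*cos(b/4)/3


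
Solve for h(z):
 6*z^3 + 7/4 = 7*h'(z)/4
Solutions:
 h(z) = C1 + 6*z^4/7 + z


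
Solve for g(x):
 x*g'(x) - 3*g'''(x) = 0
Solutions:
 g(x) = C1 + Integral(C2*airyai(3^(2/3)*x/3) + C3*airybi(3^(2/3)*x/3), x)


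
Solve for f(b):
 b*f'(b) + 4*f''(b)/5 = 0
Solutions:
 f(b) = C1 + C2*erf(sqrt(10)*b/4)


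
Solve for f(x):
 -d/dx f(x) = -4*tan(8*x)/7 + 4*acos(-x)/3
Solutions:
 f(x) = C1 - 4*x*acos(-x)/3 - 4*sqrt(1 - x^2)/3 - log(cos(8*x))/14


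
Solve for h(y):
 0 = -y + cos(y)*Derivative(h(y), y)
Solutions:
 h(y) = C1 + Integral(y/cos(y), y)


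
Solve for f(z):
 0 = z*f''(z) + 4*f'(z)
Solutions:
 f(z) = C1 + C2/z^3


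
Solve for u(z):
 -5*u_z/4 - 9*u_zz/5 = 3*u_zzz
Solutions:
 u(z) = C1 + (C2*sin(7*sqrt(6)*z/30) + C3*cos(7*sqrt(6)*z/30))*exp(-3*z/10)


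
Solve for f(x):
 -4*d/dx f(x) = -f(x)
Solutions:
 f(x) = C1*exp(x/4)


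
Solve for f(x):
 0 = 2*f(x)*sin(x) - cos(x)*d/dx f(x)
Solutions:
 f(x) = C1/cos(x)^2


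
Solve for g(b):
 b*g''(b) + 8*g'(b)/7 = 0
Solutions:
 g(b) = C1 + C2/b^(1/7)


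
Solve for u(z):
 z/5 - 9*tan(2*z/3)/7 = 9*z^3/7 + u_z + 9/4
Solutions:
 u(z) = C1 - 9*z^4/28 + z^2/10 - 9*z/4 + 27*log(cos(2*z/3))/14


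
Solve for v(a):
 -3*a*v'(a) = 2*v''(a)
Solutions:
 v(a) = C1 + C2*erf(sqrt(3)*a/2)


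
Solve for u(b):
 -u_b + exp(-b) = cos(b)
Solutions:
 u(b) = C1 - sin(b) - exp(-b)


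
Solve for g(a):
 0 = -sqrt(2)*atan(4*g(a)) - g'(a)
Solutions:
 Integral(1/atan(4*_y), (_y, g(a))) = C1 - sqrt(2)*a


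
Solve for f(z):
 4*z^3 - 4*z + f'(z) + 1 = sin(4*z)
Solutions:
 f(z) = C1 - z^4 + 2*z^2 - z - cos(4*z)/4


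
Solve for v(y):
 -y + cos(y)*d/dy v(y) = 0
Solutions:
 v(y) = C1 + Integral(y/cos(y), y)


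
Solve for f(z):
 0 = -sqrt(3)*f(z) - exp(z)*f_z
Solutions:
 f(z) = C1*exp(sqrt(3)*exp(-z))


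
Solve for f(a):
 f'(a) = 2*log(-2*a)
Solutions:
 f(a) = C1 + 2*a*log(-a) + 2*a*(-1 + log(2))


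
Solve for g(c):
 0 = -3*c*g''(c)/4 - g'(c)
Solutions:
 g(c) = C1 + C2/c^(1/3)


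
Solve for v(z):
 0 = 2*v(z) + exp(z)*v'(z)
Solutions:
 v(z) = C1*exp(2*exp(-z))


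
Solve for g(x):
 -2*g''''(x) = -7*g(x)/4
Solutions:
 g(x) = C1*exp(-14^(1/4)*x/2) + C2*exp(14^(1/4)*x/2) + C3*sin(14^(1/4)*x/2) + C4*cos(14^(1/4)*x/2)


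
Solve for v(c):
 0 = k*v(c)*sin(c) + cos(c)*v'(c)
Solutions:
 v(c) = C1*exp(k*log(cos(c)))


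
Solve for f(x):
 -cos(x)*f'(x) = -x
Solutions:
 f(x) = C1 + Integral(x/cos(x), x)


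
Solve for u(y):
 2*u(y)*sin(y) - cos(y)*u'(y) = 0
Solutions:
 u(y) = C1/cos(y)^2


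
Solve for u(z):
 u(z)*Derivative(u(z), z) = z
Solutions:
 u(z) = -sqrt(C1 + z^2)
 u(z) = sqrt(C1 + z^2)


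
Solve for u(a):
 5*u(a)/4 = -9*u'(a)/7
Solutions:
 u(a) = C1*exp(-35*a/36)


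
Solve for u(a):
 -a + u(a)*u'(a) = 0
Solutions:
 u(a) = -sqrt(C1 + a^2)
 u(a) = sqrt(C1 + a^2)


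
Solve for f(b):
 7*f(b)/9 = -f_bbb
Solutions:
 f(b) = C3*exp(-21^(1/3)*b/3) + (C1*sin(3^(5/6)*7^(1/3)*b/6) + C2*cos(3^(5/6)*7^(1/3)*b/6))*exp(21^(1/3)*b/6)


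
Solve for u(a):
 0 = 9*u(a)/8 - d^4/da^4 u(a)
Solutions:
 u(a) = C1*exp(-2^(1/4)*sqrt(3)*a/2) + C2*exp(2^(1/4)*sqrt(3)*a/2) + C3*sin(2^(1/4)*sqrt(3)*a/2) + C4*cos(2^(1/4)*sqrt(3)*a/2)


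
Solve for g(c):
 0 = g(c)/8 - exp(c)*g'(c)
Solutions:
 g(c) = C1*exp(-exp(-c)/8)


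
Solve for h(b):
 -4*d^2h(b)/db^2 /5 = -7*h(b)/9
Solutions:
 h(b) = C1*exp(-sqrt(35)*b/6) + C2*exp(sqrt(35)*b/6)


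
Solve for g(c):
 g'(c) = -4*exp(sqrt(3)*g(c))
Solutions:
 g(c) = sqrt(3)*(2*log(1/(C1 + 4*c)) - log(3))/6


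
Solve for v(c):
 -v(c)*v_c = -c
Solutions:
 v(c) = -sqrt(C1 + c^2)
 v(c) = sqrt(C1 + c^2)


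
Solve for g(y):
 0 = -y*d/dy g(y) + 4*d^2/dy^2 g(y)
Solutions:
 g(y) = C1 + C2*erfi(sqrt(2)*y/4)


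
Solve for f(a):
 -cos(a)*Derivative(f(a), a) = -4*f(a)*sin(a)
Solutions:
 f(a) = C1/cos(a)^4


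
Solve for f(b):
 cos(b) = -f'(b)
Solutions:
 f(b) = C1 - sin(b)


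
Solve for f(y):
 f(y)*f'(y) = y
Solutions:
 f(y) = -sqrt(C1 + y^2)
 f(y) = sqrt(C1 + y^2)


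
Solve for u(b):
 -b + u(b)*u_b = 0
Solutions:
 u(b) = -sqrt(C1 + b^2)
 u(b) = sqrt(C1 + b^2)


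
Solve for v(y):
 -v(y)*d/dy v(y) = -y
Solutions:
 v(y) = -sqrt(C1 + y^2)
 v(y) = sqrt(C1 + y^2)


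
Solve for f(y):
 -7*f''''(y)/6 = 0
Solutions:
 f(y) = C1 + C2*y + C3*y^2 + C4*y^3


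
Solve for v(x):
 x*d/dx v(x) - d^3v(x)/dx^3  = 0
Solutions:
 v(x) = C1 + Integral(C2*airyai(x) + C3*airybi(x), x)


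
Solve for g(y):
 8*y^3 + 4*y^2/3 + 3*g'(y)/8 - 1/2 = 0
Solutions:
 g(y) = C1 - 16*y^4/3 - 32*y^3/27 + 4*y/3


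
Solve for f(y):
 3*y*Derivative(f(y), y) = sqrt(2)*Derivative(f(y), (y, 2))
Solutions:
 f(y) = C1 + C2*erfi(2^(1/4)*sqrt(3)*y/2)


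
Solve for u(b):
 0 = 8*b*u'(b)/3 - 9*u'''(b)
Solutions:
 u(b) = C1 + Integral(C2*airyai(2*b/3) + C3*airybi(2*b/3), b)


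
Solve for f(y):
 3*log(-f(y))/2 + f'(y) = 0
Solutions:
 -li(-f(y)) = C1 - 3*y/2


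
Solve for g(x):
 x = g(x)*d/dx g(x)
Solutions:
 g(x) = -sqrt(C1 + x^2)
 g(x) = sqrt(C1 + x^2)


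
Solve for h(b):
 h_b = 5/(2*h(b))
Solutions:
 h(b) = -sqrt(C1 + 5*b)
 h(b) = sqrt(C1 + 5*b)


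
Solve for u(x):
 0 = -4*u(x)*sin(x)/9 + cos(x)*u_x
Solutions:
 u(x) = C1/cos(x)^(4/9)


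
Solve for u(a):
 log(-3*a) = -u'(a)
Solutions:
 u(a) = C1 - a*log(-a) + a*(1 - log(3))


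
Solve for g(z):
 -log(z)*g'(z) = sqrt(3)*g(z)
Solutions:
 g(z) = C1*exp(-sqrt(3)*li(z))


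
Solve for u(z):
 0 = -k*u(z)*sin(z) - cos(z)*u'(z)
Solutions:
 u(z) = C1*exp(k*log(cos(z)))


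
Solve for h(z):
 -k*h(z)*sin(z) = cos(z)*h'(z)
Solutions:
 h(z) = C1*exp(k*log(cos(z)))


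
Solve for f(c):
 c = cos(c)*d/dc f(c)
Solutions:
 f(c) = C1 + Integral(c/cos(c), c)


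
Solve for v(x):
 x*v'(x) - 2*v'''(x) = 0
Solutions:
 v(x) = C1 + Integral(C2*airyai(2^(2/3)*x/2) + C3*airybi(2^(2/3)*x/2), x)


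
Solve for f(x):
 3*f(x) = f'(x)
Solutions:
 f(x) = C1*exp(3*x)


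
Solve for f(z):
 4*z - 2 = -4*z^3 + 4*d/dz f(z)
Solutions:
 f(z) = C1 + z^4/4 + z^2/2 - z/2


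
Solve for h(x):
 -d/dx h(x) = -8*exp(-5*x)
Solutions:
 h(x) = C1 - 8*exp(-5*x)/5


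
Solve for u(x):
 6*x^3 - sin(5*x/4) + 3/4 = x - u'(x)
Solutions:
 u(x) = C1 - 3*x^4/2 + x^2/2 - 3*x/4 - 4*cos(5*x/4)/5


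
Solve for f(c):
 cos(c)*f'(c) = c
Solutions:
 f(c) = C1 + Integral(c/cos(c), c)


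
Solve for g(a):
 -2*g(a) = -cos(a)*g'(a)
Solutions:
 g(a) = C1*(sin(a) + 1)/(sin(a) - 1)


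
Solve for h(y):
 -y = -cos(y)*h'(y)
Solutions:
 h(y) = C1 + Integral(y/cos(y), y)


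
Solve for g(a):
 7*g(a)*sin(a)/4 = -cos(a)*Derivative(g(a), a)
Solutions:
 g(a) = C1*cos(a)^(7/4)


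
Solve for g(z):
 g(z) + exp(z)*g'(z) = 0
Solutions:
 g(z) = C1*exp(exp(-z))


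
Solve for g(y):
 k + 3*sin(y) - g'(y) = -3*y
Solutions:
 g(y) = C1 + k*y + 3*y^2/2 - 3*cos(y)


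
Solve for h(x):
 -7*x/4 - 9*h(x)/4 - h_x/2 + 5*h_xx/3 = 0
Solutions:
 h(x) = C1*exp(3*x*(1 - sqrt(61))/20) + C2*exp(3*x*(1 + sqrt(61))/20) - 7*x/9 + 14/81


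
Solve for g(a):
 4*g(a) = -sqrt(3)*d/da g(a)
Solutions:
 g(a) = C1*exp(-4*sqrt(3)*a/3)


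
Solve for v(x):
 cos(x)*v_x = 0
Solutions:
 v(x) = C1


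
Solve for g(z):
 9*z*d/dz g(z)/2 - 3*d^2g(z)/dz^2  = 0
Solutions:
 g(z) = C1 + C2*erfi(sqrt(3)*z/2)


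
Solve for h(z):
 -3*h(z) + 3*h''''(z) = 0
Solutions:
 h(z) = C1*exp(-z) + C2*exp(z) + C3*sin(z) + C4*cos(z)


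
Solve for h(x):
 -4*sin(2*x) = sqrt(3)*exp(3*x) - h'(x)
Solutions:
 h(x) = C1 + sqrt(3)*exp(3*x)/3 - 2*cos(2*x)


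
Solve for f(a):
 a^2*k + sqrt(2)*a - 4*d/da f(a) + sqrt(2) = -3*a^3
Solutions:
 f(a) = C1 + 3*a^4/16 + a^3*k/12 + sqrt(2)*a^2/8 + sqrt(2)*a/4


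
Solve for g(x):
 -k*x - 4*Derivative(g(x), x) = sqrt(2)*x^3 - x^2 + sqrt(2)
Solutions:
 g(x) = C1 - k*x^2/8 - sqrt(2)*x^4/16 + x^3/12 - sqrt(2)*x/4


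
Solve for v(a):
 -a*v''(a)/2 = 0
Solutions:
 v(a) = C1 + C2*a


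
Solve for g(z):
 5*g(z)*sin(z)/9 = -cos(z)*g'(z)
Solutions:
 g(z) = C1*cos(z)^(5/9)


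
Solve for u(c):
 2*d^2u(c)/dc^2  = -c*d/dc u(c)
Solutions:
 u(c) = C1 + C2*erf(c/2)


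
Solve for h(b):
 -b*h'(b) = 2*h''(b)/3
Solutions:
 h(b) = C1 + C2*erf(sqrt(3)*b/2)


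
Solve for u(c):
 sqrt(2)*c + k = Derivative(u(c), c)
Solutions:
 u(c) = C1 + sqrt(2)*c^2/2 + c*k


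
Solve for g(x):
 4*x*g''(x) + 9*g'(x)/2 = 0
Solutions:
 g(x) = C1 + C2/x^(1/8)


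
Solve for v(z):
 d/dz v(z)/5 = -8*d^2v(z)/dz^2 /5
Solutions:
 v(z) = C1 + C2*exp(-z/8)


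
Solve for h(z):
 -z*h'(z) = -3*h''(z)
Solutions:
 h(z) = C1 + C2*erfi(sqrt(6)*z/6)


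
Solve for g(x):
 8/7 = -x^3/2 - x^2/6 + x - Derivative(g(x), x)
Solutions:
 g(x) = C1 - x^4/8 - x^3/18 + x^2/2 - 8*x/7


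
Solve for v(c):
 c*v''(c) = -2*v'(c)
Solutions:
 v(c) = C1 + C2/c


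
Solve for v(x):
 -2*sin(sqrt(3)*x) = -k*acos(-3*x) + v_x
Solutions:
 v(x) = C1 + k*(x*acos(-3*x) + sqrt(1 - 9*x^2)/3) + 2*sqrt(3)*cos(sqrt(3)*x)/3


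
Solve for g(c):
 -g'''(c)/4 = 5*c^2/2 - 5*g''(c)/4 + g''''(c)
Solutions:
 g(c) = C1 + C2*c + C3*exp(-5*c/4) + C4*exp(c) + c^4/6 + 2*c^3/15 + 42*c^2/25


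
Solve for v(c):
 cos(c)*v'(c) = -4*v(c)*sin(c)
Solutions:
 v(c) = C1*cos(c)^4


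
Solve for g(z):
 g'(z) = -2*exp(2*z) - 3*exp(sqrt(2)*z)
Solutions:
 g(z) = C1 - exp(2*z) - 3*sqrt(2)*exp(sqrt(2)*z)/2


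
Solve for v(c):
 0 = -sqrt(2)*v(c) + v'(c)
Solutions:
 v(c) = C1*exp(sqrt(2)*c)


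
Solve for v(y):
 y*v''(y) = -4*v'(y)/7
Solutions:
 v(y) = C1 + C2*y^(3/7)


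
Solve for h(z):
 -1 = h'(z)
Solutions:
 h(z) = C1 - z


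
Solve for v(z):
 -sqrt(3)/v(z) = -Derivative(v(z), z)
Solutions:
 v(z) = -sqrt(C1 + 2*sqrt(3)*z)
 v(z) = sqrt(C1 + 2*sqrt(3)*z)


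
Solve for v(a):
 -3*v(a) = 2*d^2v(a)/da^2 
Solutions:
 v(a) = C1*sin(sqrt(6)*a/2) + C2*cos(sqrt(6)*a/2)


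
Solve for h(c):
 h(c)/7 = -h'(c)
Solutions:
 h(c) = C1*exp(-c/7)


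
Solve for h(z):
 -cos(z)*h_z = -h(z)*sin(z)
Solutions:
 h(z) = C1/cos(z)


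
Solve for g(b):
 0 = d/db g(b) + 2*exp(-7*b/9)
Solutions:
 g(b) = C1 + 18*exp(-7*b/9)/7


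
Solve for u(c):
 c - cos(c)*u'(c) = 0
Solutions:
 u(c) = C1 + Integral(c/cos(c), c)


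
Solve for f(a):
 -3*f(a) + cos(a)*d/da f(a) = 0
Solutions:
 f(a) = C1*(sin(a) + 1)^(3/2)/(sin(a) - 1)^(3/2)


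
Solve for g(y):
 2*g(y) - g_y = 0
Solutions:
 g(y) = C1*exp(2*y)


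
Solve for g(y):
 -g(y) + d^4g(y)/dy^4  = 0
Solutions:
 g(y) = C1*exp(-y) + C2*exp(y) + C3*sin(y) + C4*cos(y)


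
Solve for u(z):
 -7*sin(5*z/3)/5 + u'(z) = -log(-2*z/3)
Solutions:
 u(z) = C1 - z*log(-z) - z*log(2) + z + z*log(3) - 21*cos(5*z/3)/25


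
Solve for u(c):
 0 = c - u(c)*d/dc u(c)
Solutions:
 u(c) = -sqrt(C1 + c^2)
 u(c) = sqrt(C1 + c^2)


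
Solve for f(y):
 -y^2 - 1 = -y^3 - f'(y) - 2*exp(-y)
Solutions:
 f(y) = C1 - y^4/4 + y^3/3 + y + 2*exp(-y)


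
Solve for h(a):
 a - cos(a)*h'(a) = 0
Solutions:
 h(a) = C1 + Integral(a/cos(a), a)


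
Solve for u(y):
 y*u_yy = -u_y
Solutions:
 u(y) = C1 + C2*log(y)


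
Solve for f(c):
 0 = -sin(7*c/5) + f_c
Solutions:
 f(c) = C1 - 5*cos(7*c/5)/7


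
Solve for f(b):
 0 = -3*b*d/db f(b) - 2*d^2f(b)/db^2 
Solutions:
 f(b) = C1 + C2*erf(sqrt(3)*b/2)


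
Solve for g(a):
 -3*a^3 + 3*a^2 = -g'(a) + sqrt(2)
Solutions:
 g(a) = C1 + 3*a^4/4 - a^3 + sqrt(2)*a


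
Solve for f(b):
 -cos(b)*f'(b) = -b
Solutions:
 f(b) = C1 + Integral(b/cos(b), b)


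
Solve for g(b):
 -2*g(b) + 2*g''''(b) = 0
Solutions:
 g(b) = C1*exp(-b) + C2*exp(b) + C3*sin(b) + C4*cos(b)


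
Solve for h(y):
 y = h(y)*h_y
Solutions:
 h(y) = -sqrt(C1 + y^2)
 h(y) = sqrt(C1 + y^2)


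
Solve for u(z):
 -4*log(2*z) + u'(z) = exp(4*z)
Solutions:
 u(z) = C1 + 4*z*log(z) + 4*z*(-1 + log(2)) + exp(4*z)/4


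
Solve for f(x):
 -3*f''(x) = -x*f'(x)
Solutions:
 f(x) = C1 + C2*erfi(sqrt(6)*x/6)


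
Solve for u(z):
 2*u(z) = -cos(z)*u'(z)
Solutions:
 u(z) = C1*(sin(z) - 1)/(sin(z) + 1)


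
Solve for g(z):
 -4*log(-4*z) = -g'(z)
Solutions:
 g(z) = C1 + 4*z*log(-z) + 4*z*(-1 + 2*log(2))


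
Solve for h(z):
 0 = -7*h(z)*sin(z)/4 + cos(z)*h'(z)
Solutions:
 h(z) = C1/cos(z)^(7/4)


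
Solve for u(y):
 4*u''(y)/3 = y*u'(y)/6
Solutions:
 u(y) = C1 + C2*erfi(y/4)


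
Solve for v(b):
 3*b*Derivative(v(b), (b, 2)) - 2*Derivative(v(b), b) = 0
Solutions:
 v(b) = C1 + C2*b^(5/3)


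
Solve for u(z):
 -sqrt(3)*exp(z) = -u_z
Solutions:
 u(z) = C1 + sqrt(3)*exp(z)


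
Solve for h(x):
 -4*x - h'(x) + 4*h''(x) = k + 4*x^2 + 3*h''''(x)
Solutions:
 h(x) = C1 + C2*exp(x) + C3*exp(x*(-3 + sqrt(21))/6) + C4*exp(-x*(3 + sqrt(21))/6) - k*x - 4*x^3/3 - 18*x^2 - 144*x


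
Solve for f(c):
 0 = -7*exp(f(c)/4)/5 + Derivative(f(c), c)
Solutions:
 f(c) = 4*log(-1/(C1 + 7*c)) + 4*log(20)


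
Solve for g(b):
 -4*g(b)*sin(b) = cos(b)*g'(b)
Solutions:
 g(b) = C1*cos(b)^4


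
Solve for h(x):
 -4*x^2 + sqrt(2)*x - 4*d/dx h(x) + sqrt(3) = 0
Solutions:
 h(x) = C1 - x^3/3 + sqrt(2)*x^2/8 + sqrt(3)*x/4


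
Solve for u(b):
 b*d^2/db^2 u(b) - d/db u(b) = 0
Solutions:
 u(b) = C1 + C2*b^2


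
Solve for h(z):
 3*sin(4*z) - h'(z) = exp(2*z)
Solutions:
 h(z) = C1 - exp(2*z)/2 - 3*cos(4*z)/4


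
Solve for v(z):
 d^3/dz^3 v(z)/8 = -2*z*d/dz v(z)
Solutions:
 v(z) = C1 + Integral(C2*airyai(-2*2^(1/3)*z) + C3*airybi(-2*2^(1/3)*z), z)


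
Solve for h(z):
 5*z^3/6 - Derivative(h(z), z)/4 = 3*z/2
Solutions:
 h(z) = C1 + 5*z^4/6 - 3*z^2


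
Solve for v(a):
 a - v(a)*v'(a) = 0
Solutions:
 v(a) = -sqrt(C1 + a^2)
 v(a) = sqrt(C1 + a^2)


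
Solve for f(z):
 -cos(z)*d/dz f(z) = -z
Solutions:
 f(z) = C1 + Integral(z/cos(z), z)


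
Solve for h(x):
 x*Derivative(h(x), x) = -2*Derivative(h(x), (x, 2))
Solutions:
 h(x) = C1 + C2*erf(x/2)


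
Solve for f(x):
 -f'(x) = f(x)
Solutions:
 f(x) = C1*exp(-x)


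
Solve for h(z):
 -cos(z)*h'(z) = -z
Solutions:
 h(z) = C1 + Integral(z/cos(z), z)


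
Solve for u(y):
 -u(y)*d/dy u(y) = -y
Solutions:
 u(y) = -sqrt(C1 + y^2)
 u(y) = sqrt(C1 + y^2)


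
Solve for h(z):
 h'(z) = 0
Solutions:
 h(z) = C1


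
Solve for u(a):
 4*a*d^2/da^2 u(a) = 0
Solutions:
 u(a) = C1 + C2*a


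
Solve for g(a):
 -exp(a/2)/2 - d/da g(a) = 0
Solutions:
 g(a) = C1 - sqrt(exp(a))


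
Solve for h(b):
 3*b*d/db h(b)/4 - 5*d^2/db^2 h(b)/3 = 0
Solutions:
 h(b) = C1 + C2*erfi(3*sqrt(10)*b/20)


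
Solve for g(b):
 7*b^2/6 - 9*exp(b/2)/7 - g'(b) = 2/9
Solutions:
 g(b) = C1 + 7*b^3/18 - 2*b/9 - 18*exp(b/2)/7


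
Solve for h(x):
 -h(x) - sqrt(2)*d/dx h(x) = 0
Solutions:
 h(x) = C1*exp(-sqrt(2)*x/2)


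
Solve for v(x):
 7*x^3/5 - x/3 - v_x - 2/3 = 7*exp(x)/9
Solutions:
 v(x) = C1 + 7*x^4/20 - x^2/6 - 2*x/3 - 7*exp(x)/9


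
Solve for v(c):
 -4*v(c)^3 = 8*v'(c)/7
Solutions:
 v(c) = -sqrt(-1/(C1 - 7*c))
 v(c) = sqrt(-1/(C1 - 7*c))


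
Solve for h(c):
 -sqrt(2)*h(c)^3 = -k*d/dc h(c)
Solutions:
 h(c) = -sqrt(2)*sqrt(-k/(C1*k + sqrt(2)*c))/2
 h(c) = sqrt(2)*sqrt(-k/(C1*k + sqrt(2)*c))/2


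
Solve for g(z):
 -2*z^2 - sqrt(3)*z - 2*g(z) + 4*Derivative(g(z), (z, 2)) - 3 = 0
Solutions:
 g(z) = C1*exp(-sqrt(2)*z/2) + C2*exp(sqrt(2)*z/2) - z^2 - sqrt(3)*z/2 - 11/2


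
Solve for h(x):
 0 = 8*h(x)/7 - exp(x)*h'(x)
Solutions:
 h(x) = C1*exp(-8*exp(-x)/7)


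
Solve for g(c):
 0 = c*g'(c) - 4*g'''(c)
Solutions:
 g(c) = C1 + Integral(C2*airyai(2^(1/3)*c/2) + C3*airybi(2^(1/3)*c/2), c)


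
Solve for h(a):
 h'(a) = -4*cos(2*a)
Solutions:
 h(a) = C1 - 2*sin(2*a)


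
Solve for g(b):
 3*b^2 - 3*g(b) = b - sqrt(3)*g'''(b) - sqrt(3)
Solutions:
 g(b) = C3*exp(3^(1/6)*b) + b^2 - b/3 + (C1*sin(3^(2/3)*b/2) + C2*cos(3^(2/3)*b/2))*exp(-3^(1/6)*b/2) + sqrt(3)/3
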